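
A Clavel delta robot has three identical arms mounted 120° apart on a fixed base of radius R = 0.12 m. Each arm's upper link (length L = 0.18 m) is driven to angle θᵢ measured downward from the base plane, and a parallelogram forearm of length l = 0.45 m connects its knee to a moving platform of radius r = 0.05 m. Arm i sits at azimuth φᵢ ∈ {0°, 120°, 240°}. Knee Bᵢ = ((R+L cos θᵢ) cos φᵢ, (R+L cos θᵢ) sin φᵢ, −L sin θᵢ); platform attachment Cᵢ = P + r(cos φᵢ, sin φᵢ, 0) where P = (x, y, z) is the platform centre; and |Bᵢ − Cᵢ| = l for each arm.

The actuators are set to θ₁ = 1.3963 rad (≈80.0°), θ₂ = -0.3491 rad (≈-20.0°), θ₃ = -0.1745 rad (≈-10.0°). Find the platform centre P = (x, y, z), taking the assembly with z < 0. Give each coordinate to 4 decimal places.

arm 1 at φ=0.0°: (R−r)+L cos θ1 = 0.1013;  S1 = (0.1013, 0.0000, -0.1773)
S2 = (0.2391·cos120.0°, 0.2391·sin120.0°, 0.0616) = (-0.1196, 0.2071, 0.0616)
φ3=240.0°: virtual centre (-0.1236, -0.2141, 0.0313), radius l
subtract pairs → two planes through P
linear system: -0.4416x+0.4142y = 0.0193−0.4777z; -0.4498x+-0.4283y = 0.0204−0.4170z
det = 0.3754;  x = -0.0446+1.0050z,  y = -0.0009+-0.0817z
quadratic in z: (2.0167)z²+(0.0616)z+(-0.1498)=0, √Δ=1.1010 → z ∈ {-0.2882, 0.2577}; z = -0.2882 (taking z<0)
x = -0.3343, y = 0.0226

(-0.3343, 0.0226, -0.2882)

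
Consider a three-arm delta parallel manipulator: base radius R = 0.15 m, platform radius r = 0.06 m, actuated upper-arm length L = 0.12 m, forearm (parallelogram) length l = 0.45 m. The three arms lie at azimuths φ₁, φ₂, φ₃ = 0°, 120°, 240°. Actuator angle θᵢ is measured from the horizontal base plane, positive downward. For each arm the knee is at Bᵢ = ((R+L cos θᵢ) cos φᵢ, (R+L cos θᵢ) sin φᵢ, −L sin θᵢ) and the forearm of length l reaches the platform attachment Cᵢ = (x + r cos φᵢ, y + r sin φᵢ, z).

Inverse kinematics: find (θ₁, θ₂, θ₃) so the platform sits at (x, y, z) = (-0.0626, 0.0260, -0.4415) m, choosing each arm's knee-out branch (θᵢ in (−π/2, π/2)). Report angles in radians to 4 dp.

θ₁ = 0.6110, θ₂ = 0.1744, θ₃ = 0.3492

rotate P by −φ1: (-0.0626, 0.0260, -0.4415)
  A cos θ + B sin θ = C:  0.1526·cos θ + -0.4415·sin θ = -0.1283
  γ=atan2(-0.4415,0.1526)=-1.2380;  ψ=arccos(-0.2746)=1.8490;  θ1=γ+ψ≈0.6110
arm 2 (φ=120.0°): x'=0.0538, y'=0.0412
  A cos θ + B sin θ = C:  0.0362·cos θ + -0.4415·sin θ = -0.0410
  γ=atan2(-0.4415,0.0362)=-1.4890;  ψ=arccos(-0.0925)=1.6634;  θ2=γ+ψ≈0.1744
φ3=240.0° → target in arm frame (0.0088, -0.0672)
  A=0.0812, B=-0.4415, C=(l²−L²−A²−y'²−z²)/(2L)=-0.0747
  √(A²+B²)=0.4489;  θ3 = -1.3889+1.7381 ≈ 0.3492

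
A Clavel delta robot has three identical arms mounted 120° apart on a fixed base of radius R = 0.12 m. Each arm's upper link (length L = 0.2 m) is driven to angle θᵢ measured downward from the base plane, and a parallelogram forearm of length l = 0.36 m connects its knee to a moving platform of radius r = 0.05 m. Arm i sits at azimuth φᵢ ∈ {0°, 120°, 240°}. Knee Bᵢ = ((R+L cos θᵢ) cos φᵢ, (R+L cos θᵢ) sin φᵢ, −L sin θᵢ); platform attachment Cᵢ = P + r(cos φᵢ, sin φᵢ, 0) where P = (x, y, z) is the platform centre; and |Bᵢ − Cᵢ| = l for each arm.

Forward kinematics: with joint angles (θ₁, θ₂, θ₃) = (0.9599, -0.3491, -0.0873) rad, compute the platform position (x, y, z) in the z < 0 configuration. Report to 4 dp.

φ1=0.0°: virtual centre (0.1847, 0.0000, -0.1638), radius l
S2 = (0.2579·cos120.0°, 0.2579·sin120.0°, 0.0684) = (-0.1290, 0.2234, 0.0684)
S3 = (0.2692·cos240.0°, 0.2692·sin240.0°, 0.0174) = (-0.1346, -0.2332, 0.0174)
eliminate P² terms by subtracting sphere 1 from 2 and 3
linear system: -0.6274x+0.4468y = 0.0103−0.4645z; -0.6387x+-0.4663y = 0.0118−0.3625z
Cramer: x(z) = -0.0174+0.6551z;  y(z) = -0.0015-0.1198z
sphere 1 gives Az²+Bz+C=0 with A=1.4435, B=0.0632, C=-0.0619;  B²−4AC=0.3614;  roots -0.2301, 0.1863;  negative root z = -0.2301
x = -0.1682, y = 0.0260

(-0.1682, 0.0260, -0.2301)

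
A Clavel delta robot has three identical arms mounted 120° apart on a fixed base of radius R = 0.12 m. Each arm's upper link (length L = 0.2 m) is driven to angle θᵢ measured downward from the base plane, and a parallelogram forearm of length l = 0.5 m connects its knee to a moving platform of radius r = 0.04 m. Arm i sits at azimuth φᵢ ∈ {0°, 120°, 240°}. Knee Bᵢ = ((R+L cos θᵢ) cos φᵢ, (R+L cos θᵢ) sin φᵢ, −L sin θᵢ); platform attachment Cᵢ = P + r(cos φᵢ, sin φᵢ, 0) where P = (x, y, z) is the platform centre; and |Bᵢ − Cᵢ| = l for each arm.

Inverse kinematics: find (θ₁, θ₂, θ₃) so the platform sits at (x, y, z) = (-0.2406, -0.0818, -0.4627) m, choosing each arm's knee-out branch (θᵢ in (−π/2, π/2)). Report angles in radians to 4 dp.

θ₁ = 1.1346, θ₂ = 0.4364, θ₃ = 0.0002

φ1=0.0° → target in arm frame (-0.2406, -0.0818)
  A cos θ + B sin θ = C:  0.3206·cos θ + -0.4627·sin θ = -0.2839
  γ=atan2(-0.4627,0.3206)=-0.9649;  ψ=arccos(-0.5044)=2.0994;  θ1=γ+ψ≈1.1346
arm 2 (φ=120.0°): x'=0.0495, y'=0.2493
  e−x'=0.0305;  (l²−L²−(e−x')²−y'²−z²)/2L = -0.1679
  θ2 = atan2(B,A) + arccos(C/0.4637) = 0.4364
arm 3 (φ=240.0°): x'=0.1911, y'=-0.1675
  A=-0.1111, B=-0.4627, C=(l²−L²−A²−y'²−z²)/(2L)=-0.1112
  γ=atan2(-0.4627,-0.1111)=-1.8065;  ψ=arccos(-0.2337)=1.8067;  θ3=γ+ψ≈0.0002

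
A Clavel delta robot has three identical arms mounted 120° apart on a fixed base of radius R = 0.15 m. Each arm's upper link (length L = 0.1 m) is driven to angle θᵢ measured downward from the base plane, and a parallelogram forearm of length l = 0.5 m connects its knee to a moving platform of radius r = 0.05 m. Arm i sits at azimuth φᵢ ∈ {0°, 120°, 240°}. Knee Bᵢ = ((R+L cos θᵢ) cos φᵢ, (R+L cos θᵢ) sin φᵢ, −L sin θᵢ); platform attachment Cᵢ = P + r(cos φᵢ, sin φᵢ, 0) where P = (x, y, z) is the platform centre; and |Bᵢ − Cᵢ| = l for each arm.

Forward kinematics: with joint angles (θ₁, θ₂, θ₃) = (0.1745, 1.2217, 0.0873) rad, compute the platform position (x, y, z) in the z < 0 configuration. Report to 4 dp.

(0.0855, -0.1718, -0.4731)

φ1=0.0°: virtual centre (0.1985, 0.0000, -0.0174), radius l
arm 2 at φ=120.0°: e+L cos θ2 = 0.1342;  O2 = (-0.0671, 0.1162, -0.0940)
O3 = (0.1996·cos240.0°, 0.1996·sin240.0°, -0.0087) = (-0.0998, -0.1729, -0.0087)
subtract pairs → two planes through P
linear system: -0.5312x+0.2324y = -0.0129−-0.1532z; -0.5966x+-0.3458y = 0.0002−0.0173z
Cramer: x(z) = 0.0136-0.1519z;  y(z) = -0.0242+0.3121z
into |P−O₁|² = l²: 1.1205z² + 0.0758z + -0.2149 = 0;  Δ = 0.9691;  z = -0.4731 or 0.4055 → z<0 root = -0.4731
x = 0.0855, y = -0.1718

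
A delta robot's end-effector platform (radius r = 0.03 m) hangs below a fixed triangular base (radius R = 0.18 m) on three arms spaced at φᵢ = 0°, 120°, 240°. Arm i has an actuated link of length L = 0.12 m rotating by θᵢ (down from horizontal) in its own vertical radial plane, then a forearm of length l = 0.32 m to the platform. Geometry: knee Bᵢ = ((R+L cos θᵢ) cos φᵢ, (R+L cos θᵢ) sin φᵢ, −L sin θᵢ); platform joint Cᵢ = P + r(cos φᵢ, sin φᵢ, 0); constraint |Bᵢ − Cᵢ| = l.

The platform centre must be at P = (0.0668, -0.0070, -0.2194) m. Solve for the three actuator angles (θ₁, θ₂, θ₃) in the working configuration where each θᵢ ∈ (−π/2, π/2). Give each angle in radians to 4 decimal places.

θ₁ = -0.2613, θ₂ = 0.6977, θ₃ = 0.6110

rotate P by −φ1: (0.0668, -0.0070, -0.2194)
  A cos θ + B sin θ = C:  0.0832·cos θ + -0.2194·sin θ = 0.1371
  θ1 = atan2(B,A) + arccos(C/0.2346) = -0.2613
arm 2 (φ=120.0°): x'=-0.0395, y'=-0.0544
  A cos θ + B sin θ = C:  0.1895·cos θ + -0.2194·sin θ = 0.0042
  √(A²+B²)=0.2899;  θ2 = -0.8585+1.5562 ≈ 0.6977
arm 3 (φ=240.0°): x'=-0.0273, y'=0.0614
  A=0.1773, B=-0.2194, C=(l²−L²−A²−y'²−z²)/(2L)=0.0194
  γ=atan2(-0.2194,0.1773)=-0.8910;  ψ=arccos(0.0687)=1.5020;  θ3=γ+ψ≈0.6110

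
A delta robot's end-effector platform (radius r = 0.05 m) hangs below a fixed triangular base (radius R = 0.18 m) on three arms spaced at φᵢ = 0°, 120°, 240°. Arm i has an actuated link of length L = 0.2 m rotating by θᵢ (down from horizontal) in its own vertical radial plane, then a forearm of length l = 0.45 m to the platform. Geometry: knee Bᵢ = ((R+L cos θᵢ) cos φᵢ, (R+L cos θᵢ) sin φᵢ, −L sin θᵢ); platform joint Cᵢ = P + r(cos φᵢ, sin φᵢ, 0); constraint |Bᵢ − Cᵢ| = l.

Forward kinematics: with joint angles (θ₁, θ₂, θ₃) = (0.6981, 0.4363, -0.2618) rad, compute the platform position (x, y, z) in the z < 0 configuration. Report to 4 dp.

centre 1 = (0.2832·cos0.0°, 0.2832·sin0.0°, -0.1286) = (0.2832, 0.0000, -0.1286)
arm 2 at φ=120.0°: e+L cos θ2 = 0.3113;  centre 2 = (-0.1556, 0.2696, -0.0845)
φ3=240.0°: virtual centre (-0.1616, -0.2799, 0.0518), radius l
eliminate P² terms by subtracting sphere 1 from 2 and 3
[-0.8777 0.5391 0.0881]·P = 0.0073;  [-0.8896 -0.5598 0.3606]·P = 0.0104
Cramer: x(z) = -0.0100+0.2510z;  y(z) = -0.0027+0.2453z
sphere 1 gives Az²+Bz+C=0 with A=1.1232, B=0.1086, C=-0.1000;  B²−4AC=0.4611;  roots -0.3506, 0.2539;  negative root z = -0.3506
x = -0.0980, y = -0.0887

(-0.0980, -0.0887, -0.3506)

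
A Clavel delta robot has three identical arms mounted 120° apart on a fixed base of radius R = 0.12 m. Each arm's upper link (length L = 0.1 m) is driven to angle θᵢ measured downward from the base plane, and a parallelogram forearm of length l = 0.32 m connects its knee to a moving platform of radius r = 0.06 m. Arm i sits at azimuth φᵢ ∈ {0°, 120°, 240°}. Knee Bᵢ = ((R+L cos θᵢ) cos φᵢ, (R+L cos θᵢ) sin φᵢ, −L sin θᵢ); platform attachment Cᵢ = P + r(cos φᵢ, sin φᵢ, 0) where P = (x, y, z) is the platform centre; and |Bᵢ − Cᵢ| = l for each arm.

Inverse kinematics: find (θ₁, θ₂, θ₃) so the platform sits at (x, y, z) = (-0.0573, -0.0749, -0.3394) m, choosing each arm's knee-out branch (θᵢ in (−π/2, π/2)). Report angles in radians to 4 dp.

rotate P by −φ1: (-0.0573, -0.0749, -0.3394)
  A cos θ + B sin θ = C:  0.1173·cos θ + -0.3394·sin θ = -0.2108
  θ1 = atan2(B,A) + arccos(C/0.3591) = 0.9602
rotate P by −φ2: (-0.0362, 0.0871, -0.3394)
  A cos θ + B sin θ = C:  0.0962·cos θ + -0.3394·sin θ = -0.1982
  θ2 = atan2(B,A) + arccos(C/0.3528) = 0.8727
rotate P by −φ3: (0.0935, -0.0122, -0.3394)
  e−x'=-0.0335;  (l²−L²−(e−x')²−y'²−z²)/2L = -0.1203
  θ3 = atan2(B,A) + arccos(C/0.3411) = 0.2621

θ₁ = 0.9602, θ₂ = 0.8727, θ₃ = 0.2621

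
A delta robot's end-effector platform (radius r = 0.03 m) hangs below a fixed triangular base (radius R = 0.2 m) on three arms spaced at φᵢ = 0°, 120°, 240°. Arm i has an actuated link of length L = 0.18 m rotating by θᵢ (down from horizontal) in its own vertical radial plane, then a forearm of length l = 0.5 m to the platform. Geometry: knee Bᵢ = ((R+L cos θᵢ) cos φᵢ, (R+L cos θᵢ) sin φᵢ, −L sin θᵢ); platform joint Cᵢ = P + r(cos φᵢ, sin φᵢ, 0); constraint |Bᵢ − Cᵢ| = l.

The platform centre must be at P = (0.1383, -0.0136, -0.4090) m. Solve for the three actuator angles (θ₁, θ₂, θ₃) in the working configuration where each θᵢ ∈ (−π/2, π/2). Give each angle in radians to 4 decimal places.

rotate P by −φ1: (0.1383, -0.0136, -0.4090)
  A=0.0317, B=-0.4090, C=(l²−L²−A²−y'²−z²)/(2L)=0.1365
  γ=atan2(-0.4090,0.0317)=-1.4934;  ψ=arccos(0.3327)=1.2317;  θ1=γ+ψ≈-0.2618
arm 2 (φ=120.0°): x'=-0.0809, y'=-0.1130
  A cos θ + B sin θ = C:  0.2509·cos θ + -0.4090·sin θ = -0.0706
  θ2 = atan2(B,A) + arccos(C/0.4798) = 0.6979
rotate P by −φ3: (-0.0574, 0.1266, -0.4090)
  e−x'=0.2274;  (l²−L²−(e−x')²−y'²−z²)/2L = -0.0483
  γ=atan2(-0.4090,0.2274)=-1.0634;  ψ=arccos(-0.1033)=1.6743;  θ3=γ+ψ≈0.6108

θ₁ = -0.2618, θ₂ = 0.6979, θ₃ = 0.6108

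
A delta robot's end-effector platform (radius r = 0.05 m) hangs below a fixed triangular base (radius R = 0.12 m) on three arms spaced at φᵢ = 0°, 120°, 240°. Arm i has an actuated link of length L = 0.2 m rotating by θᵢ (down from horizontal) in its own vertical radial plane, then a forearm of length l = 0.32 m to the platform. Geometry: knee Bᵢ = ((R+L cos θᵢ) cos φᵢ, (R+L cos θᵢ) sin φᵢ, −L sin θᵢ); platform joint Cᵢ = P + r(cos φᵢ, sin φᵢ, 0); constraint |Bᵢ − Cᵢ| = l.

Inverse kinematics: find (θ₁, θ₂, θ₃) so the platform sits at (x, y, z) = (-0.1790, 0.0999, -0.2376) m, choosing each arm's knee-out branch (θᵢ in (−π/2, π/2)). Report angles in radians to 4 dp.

arm 1 (φ=0.0°): x'=-0.1790, y'=0.0999
  A cos θ + B sin θ = C:  0.2490·cos θ + -0.2376·sin θ = -0.1651
  γ=atan2(-0.2376,0.2490)=-0.7620;  ψ=arccos(-0.4797)=2.0711;  θ1=γ+ψ≈1.3091
φ2=120.0° → target in arm frame (0.1760, 0.1051)
  A cos θ + B sin θ = C:  -0.1060·cos θ + -0.2376·sin θ = -0.0408
  γ=atan2(-0.2376,-0.1060)=-1.9905;  ψ=arccos(-0.1569)=1.7284;  θ2=γ+ψ≈-0.2621
arm 3 (φ=240.0°): x'=0.0030, y'=-0.2050
  A=0.0670, B=-0.2376, C=(l²−L²−A²−y'²−z²)/(2L)=-0.1014
  θ3 = atan2(B,A) + arccos(C/0.2469) = 0.6981

θ₁ = 1.3091, θ₂ = -0.2621, θ₃ = 0.6981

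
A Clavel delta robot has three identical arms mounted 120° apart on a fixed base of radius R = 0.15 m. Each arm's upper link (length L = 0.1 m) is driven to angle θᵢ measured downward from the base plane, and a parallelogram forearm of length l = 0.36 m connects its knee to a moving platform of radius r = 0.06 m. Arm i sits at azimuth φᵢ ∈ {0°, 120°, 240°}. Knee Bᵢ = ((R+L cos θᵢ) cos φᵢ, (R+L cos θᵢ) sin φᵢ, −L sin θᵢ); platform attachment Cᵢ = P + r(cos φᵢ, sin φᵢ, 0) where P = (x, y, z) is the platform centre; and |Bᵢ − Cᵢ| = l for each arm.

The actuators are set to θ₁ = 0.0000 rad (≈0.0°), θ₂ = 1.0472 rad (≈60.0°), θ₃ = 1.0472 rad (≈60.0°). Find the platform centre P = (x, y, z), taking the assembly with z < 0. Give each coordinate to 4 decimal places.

S1 = (0.1900·cos0.0°, 0.1900·sin0.0°, 0.0000) = (0.1900, 0.0000, 0.0000)
S2 = (0.1400·cos120.0°, 0.1400·sin120.0°, -0.0866) = (-0.0700, 0.1212, -0.0866)
arm 3 at φ=240.0°: ρ3 = 0.1400;  S3 = (-0.0700, -0.1212, -0.0866)
|S₂|²−|S₁|² = -0.0090;  |S₃|²−|S₁|² = -0.0090
linear system: -0.5200x+0.2425y = -0.0090−-0.1732z; -0.5200x+-0.2425y = -0.0090−-0.1732z
det = 0.2522;  x = 0.0173+-0.3331z,  y = 0.0000+0.0000z
quadratic in z: (1.1109)z²+(0.1150)z+(-0.0998)=0, √Δ=0.6757 → z ∈ {-0.3559, 0.2524}; z = -0.3559 (taking z<0)
x = 0.1359, y = 0.0000

(0.1359, 0.0000, -0.3559)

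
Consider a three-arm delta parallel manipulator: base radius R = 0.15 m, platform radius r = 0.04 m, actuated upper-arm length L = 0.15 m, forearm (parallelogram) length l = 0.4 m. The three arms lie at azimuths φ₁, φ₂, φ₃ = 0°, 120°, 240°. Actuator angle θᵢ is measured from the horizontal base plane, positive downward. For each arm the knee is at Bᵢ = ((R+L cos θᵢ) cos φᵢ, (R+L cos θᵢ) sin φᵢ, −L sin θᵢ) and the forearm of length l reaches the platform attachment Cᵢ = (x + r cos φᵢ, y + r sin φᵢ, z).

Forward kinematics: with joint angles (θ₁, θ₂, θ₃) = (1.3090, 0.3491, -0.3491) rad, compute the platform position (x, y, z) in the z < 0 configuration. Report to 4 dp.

arm 1 at φ=0.0°: (R−r)+L cos θ1 = 0.1488;  O1 = (0.1488, 0.0000, -0.1449)
O2 = (0.2510·cos120.0°, 0.2510·sin120.0°, -0.0513) = (-0.1255, 0.2173, -0.0513)
O3 = (0.2510·cos240.0°, 0.2510·sin240.0°, 0.0513) = (-0.1255, -0.2173, 0.0513)
eliminate P² terms by subtracting sphere 1 from 2 and 3
[-0.5486 0.4347 0.1872]·P = 0.0225;  [-0.5486 -0.4347 0.3924]·P = 0.0225
det = 0.4769;  x = -0.0410+0.5282z,  y = 0.0000+0.2361z
sphere 1 gives Az²+Bz+C=0 with A=1.3347, B=0.0893, C=-0.1030;  B²−4AC=0.5578;  roots -0.3132, 0.2463;  negative root z = -0.3132
x = -0.2064, y = -0.0739

(-0.2064, -0.0739, -0.3132)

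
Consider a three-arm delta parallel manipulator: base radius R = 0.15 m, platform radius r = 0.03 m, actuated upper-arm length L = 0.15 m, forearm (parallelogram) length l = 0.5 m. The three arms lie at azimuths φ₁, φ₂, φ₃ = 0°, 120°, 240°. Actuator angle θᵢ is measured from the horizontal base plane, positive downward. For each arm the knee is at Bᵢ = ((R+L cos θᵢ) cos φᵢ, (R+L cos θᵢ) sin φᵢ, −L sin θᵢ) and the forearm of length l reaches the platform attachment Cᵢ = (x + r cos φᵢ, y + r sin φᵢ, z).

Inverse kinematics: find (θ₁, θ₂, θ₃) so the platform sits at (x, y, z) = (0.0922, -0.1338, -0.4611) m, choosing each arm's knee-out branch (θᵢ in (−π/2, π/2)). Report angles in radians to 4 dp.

φ1=0.0° → target in arm frame (0.0922, -0.1338)
  e−x'=0.0278;  (l²−L²−(e−x')²−y'²−z²)/2L = -0.0126
  γ=atan2(-0.4611,0.0278)=-1.5106;  ψ=arccos(-0.0273)=1.5981;  θ1=γ+ψ≈0.0876
arm 2 (φ=120.0°): x'=-0.1620, y'=-0.0129
  A cos θ + B sin θ = C:  0.2820·cos θ + -0.4611·sin θ = -0.2160
  θ2 = atan2(B,A) + arccos(C/0.5405) = 0.9599
φ3=240.0° → target in arm frame (0.0698, 0.1467)
  A=0.0502, B=-0.4611, C=(l²−L²−A²−y'²−z²)/(2L)=-0.0306
  θ3 = atan2(B,A) + arccos(C/0.4638) = 0.1745

θ₁ = 0.0876, θ₂ = 0.9599, θ₃ = 0.1745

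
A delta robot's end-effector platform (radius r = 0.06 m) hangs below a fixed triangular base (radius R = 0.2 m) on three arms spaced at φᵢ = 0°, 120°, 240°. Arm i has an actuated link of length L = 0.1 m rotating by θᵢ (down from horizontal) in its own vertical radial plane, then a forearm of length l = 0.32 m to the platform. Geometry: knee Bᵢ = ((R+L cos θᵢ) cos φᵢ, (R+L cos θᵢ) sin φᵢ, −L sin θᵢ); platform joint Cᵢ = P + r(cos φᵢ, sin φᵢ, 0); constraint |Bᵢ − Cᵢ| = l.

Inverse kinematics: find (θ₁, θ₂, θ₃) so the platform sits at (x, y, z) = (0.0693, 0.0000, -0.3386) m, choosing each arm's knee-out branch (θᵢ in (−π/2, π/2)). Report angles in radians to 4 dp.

θ₁ = 0.6107, θ₂ = 1.3087, θ₃ = 1.3087

rotate P by −φ1: (0.0693, 0.0000, -0.3386)
  A cos θ + B sin θ = C:  0.0707·cos θ + -0.3386·sin θ = -0.1362
  γ=atan2(-0.3386,0.0707)=-1.3650;  ψ=arccos(-0.3939)=1.9756;  θ1=γ+ψ≈0.6107
arm 2 (φ=120.0°): x'=-0.0346, y'=-0.0600
  A cos θ + B sin θ = C:  0.1746·cos θ + -0.3386·sin θ = -0.2818
  √(A²+B²)=0.3810;  θ2 = -1.0946+2.4032 ≈ 1.3087
rotate P by −φ3: (-0.0347, 0.0600, -0.3386)
  A=0.1747, B=-0.3386, C=(l²−L²−A²−y'²−z²)/(2L)=-0.2818
  γ=atan2(-0.3386,0.1747)=-1.0946;  ψ=arccos(-0.7396)=2.4032;  θ3=γ+ψ≈1.3087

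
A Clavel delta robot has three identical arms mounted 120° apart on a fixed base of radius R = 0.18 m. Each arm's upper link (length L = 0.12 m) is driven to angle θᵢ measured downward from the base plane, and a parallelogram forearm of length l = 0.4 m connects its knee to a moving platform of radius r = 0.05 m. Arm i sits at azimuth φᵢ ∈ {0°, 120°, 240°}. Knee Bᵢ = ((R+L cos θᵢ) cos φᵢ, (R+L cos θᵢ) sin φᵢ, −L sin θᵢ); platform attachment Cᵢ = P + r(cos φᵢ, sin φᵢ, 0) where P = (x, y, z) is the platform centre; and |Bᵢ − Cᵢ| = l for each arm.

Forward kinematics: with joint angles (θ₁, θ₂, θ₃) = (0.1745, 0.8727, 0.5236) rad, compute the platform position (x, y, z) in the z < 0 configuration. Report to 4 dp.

arm 1 at φ=0.0°: ρ1 = 0.2482;  O1 = (0.2482, 0.0000, -0.0208)
arm 2 at φ=120.0°: ρ2 = 0.2071;  O2 = (-0.1036, 0.1794, -0.0919)
O3 = (0.2339·cos240.0°, 0.2339·sin240.0°, -0.0600) = (-0.1170, -0.2026, -0.0600)
|O₂|²−|O₁|² = -0.0107;  |O₃|²−|O₁|² = -0.0037
[-0.7035 0.3588 -0.1422]·P = -0.0107;  [-0.7303 -0.4052 -0.0783]·P = -0.0037
det = 0.5470;  x = 0.0103+-0.1567z,  y = -0.0095+0.0891z
quadratic in z: (1.0325)z²+(0.1145)z+(-0.1029)=0, √Δ=0.6619 → z ∈ {-0.3760, 0.2651}; z = -0.3760 (taking z<0)
x = 0.0692, y = -0.0430

(0.0692, -0.0430, -0.3760)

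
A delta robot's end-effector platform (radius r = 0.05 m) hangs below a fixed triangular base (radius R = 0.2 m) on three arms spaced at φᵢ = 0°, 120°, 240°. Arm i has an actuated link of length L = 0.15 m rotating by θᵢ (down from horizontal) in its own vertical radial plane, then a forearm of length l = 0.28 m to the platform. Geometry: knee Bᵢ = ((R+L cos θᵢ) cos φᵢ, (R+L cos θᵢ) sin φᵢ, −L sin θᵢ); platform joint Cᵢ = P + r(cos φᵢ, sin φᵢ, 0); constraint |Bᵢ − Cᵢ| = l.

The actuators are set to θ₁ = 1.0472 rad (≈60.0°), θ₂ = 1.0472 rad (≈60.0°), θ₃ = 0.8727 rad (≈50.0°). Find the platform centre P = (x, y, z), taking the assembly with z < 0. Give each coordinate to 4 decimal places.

(-0.0103, -0.0179, -0.2806)

arm 1 at φ=0.0°: (R−r)+L cos θ1 = 0.2250;  O1 = (0.2250, 0.0000, -0.1299)
O2 = (0.2250·cos120.0°, 0.2250·sin120.0°, -0.1299) = (-0.1125, 0.1949, -0.1299)
arm 3 at φ=240.0°: (R−r)+L cos θ3 = 0.2464;  O3 = (-0.1232, -0.2134, -0.1149)
|O₂|²−|O₁|² = 0.0000;  |O₃|²−|O₁|² = 0.0064
plane₁₂: -0.6750x+0.3897y+0.0000z = 0.0000
det = 0.5595;  x = -0.0045+0.0209z,  y = -0.0078+0.0362z
quadratic in z: (1.0017)z²+(0.2497)z+(-0.0088)=0, √Δ=0.3124 → z ∈ {-0.2806, 0.0313}; z = -0.2806 (taking z<0)
x = -0.0103, y = -0.0179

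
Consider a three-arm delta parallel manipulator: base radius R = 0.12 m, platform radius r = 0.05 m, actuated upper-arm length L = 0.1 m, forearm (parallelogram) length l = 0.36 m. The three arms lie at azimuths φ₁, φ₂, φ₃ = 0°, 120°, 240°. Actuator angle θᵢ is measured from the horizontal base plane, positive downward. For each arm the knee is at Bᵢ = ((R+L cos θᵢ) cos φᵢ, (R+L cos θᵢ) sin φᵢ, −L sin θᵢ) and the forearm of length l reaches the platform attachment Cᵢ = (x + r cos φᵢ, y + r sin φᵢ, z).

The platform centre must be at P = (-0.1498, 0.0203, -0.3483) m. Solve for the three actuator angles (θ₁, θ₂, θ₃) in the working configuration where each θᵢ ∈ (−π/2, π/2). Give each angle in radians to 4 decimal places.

θ₁ = 1.2219, θ₂ = 0.1744, θ₃ = 0.3490

arm 1 (φ=0.0°): x'=-0.1498, y'=0.0203
  A=0.2198, B=-0.3483, C=(l²−L²−A²−y'²−z²)/(2L)=-0.2522
  θ1 = atan2(B,A) + arccos(C/0.4119) = 1.2219
rotate P by −φ2: (0.0925, 0.1196, -0.3483)
  A cos θ + B sin θ = C:  -0.0225·cos θ + -0.3483·sin θ = -0.0826
  √(A²+B²)=0.3490;  θ2 = -1.6352+1.8097 ≈ 0.1744
rotate P by −φ3: (0.0573, -0.1399, -0.3483)
  A=0.0127, B=-0.3483, C=(l²−L²−A²−y'²−z²)/(2L)=-0.1072
  γ=atan2(-0.3483,0.0127)=-1.5344;  ψ=arccos(-0.3076)=1.8834;  θ3=γ+ψ≈0.3490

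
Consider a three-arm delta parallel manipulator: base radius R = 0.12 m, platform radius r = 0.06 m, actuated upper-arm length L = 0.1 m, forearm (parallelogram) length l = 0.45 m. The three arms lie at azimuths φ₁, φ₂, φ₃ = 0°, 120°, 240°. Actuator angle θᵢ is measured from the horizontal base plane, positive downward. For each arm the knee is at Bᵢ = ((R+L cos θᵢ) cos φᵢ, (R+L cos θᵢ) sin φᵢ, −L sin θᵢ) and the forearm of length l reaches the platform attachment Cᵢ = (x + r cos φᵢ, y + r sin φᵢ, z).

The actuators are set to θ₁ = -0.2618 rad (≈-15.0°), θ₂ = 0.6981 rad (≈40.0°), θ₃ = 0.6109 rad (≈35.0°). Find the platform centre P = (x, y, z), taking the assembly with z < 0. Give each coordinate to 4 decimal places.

φ1=0.0°: virtual centre (0.1566, 0.0000, 0.0259), radius l
arm 2 at φ=120.0°: e+L cos θ2 = 0.1366;  O2 = (-0.0683, 0.1183, -0.0643)
φ3=240.0°: virtual centre (-0.0710, -0.1229, -0.0574), radius l
eliminate P² terms by subtracting sphere 1 from 2 and 3
plane₁₂: -0.4498x+0.2366y+-0.1803z = -0.0024
Cramer: x(z) = 0.0046-0.3836z;  y(z) = -0.0014+0.0329z
quadratic in z: (1.1482)z²+(0.0647)z+(-0.1787)=0, √Δ=0.9083 → z ∈ {-0.4237, 0.3673}; z = -0.4237 (taking z<0)
x = 0.1671, y = -0.0153

(0.1671, -0.0153, -0.4237)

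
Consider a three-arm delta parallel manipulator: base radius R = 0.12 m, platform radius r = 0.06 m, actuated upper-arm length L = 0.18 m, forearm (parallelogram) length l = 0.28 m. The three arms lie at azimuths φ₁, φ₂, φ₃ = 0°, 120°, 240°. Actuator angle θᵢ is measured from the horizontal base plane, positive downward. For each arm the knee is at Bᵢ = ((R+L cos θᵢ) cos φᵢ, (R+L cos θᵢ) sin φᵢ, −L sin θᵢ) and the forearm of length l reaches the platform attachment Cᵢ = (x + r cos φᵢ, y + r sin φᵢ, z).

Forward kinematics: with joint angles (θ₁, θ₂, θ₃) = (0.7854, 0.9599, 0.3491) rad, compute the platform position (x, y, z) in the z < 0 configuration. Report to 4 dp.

(-0.0172, -0.0854, -0.2985)

φ1=0.0°: virtual centre (0.1873, 0.0000, -0.1273), radius l
φ2=120.0°: virtual centre (-0.0816, 0.1414, -0.1474), radius l
O3 = (0.2291·cos240.0°, 0.2291·sin240.0°, -0.0616) = (-0.1146, -0.1984, -0.0616)
|O₂|²−|O₁|² = -0.0029;  |O₃|²−|O₁|² = 0.0050
linear system: -0.5378x+0.2828y = -0.0029−-0.0403z; -0.6037x+-0.3969y = 0.0050−0.1314z
Cramer: x(z) = -0.0007+0.0551z;  y(z) = -0.0116+0.2474z
into |P−O₁|² = l²: 1.0642z² + 0.2281z + -0.0267 = 0;  Δ = 0.1658;  z = -0.2985 or 0.0841 → z<0 root = -0.2985
x = -0.0172, y = -0.0854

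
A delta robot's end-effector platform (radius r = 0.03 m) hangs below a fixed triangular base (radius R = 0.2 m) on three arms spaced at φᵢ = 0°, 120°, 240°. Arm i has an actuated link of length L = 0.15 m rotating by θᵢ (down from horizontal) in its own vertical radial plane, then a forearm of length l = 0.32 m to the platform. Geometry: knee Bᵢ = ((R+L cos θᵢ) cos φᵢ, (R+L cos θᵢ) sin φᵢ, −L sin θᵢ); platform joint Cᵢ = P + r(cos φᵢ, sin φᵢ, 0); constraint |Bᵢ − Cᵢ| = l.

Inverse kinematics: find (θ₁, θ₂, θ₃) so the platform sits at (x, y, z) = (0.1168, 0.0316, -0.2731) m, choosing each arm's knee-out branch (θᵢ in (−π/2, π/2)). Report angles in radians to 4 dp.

rotate P by −φ1: (0.1168, 0.0316, -0.2731)
  A=0.0532, B=-0.2731, C=(l²−L²−A²−y'²−z²)/(2L)=0.0050
  √(A²+B²)=0.2782;  θ1 = -1.3784+1.5530 ≈ 0.1746
arm 2 (φ=120.0°): x'=-0.0310, y'=-0.1170
  A cos θ + B sin θ = C:  0.2010·cos θ + -0.2731·sin θ = -0.1626
  θ2 = atan2(B,A) + arccos(C/0.3391) = 1.1346
arm 3 (φ=240.0°): x'=-0.0858, y'=0.0854
  A=0.2558, B=-0.2731, C=(l²−L²−A²−y'²−z²)/(2L)=-0.2246
  θ3 = atan2(B,A) + arccos(C/0.3742) = 1.3965

θ₁ = 0.1746, θ₂ = 1.1346, θ₃ = 1.3965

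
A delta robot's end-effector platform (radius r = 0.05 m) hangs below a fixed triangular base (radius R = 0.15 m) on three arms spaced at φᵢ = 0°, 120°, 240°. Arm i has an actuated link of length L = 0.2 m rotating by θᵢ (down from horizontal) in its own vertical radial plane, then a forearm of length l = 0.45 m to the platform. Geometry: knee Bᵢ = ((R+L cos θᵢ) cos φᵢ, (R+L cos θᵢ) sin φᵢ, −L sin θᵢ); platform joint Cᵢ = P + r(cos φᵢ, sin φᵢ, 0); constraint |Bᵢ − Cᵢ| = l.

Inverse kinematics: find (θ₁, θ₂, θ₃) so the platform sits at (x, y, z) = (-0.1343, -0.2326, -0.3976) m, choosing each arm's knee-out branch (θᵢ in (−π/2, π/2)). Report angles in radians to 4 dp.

θ₁ = 1.1348, θ₂ = 1.1348, θ₃ = -0.2616

φ1=0.0° → target in arm frame (-0.1343, -0.2326)
  A=0.2343, B=-0.3976, C=(l²−L²−A²−y'²−z²)/(2L)=-0.2615
  θ1 = atan2(B,A) + arccos(C/0.4615) = 1.1348
rotate P by −φ2: (-0.1343, 0.2326, -0.3976)
  e−x'=0.2343;  (l²−L²−(e−x')²−y'²−z²)/2L = -0.2615
  γ=atan2(-0.3976,0.2343)=-1.0383;  ψ=arccos(-0.5665)=2.1731;  θ2=γ+ψ≈1.1348
φ3=240.0° → target in arm frame (0.2686, 0.0000)
  e−x'=-0.1686;  (l²−L²−(e−x')²−y'²−z²)/2L = -0.0600
  γ=atan2(-0.3976,-0.1686)=-1.9718;  ψ=arccos(-0.1390)=1.7102;  θ3=γ+ψ≈-0.2616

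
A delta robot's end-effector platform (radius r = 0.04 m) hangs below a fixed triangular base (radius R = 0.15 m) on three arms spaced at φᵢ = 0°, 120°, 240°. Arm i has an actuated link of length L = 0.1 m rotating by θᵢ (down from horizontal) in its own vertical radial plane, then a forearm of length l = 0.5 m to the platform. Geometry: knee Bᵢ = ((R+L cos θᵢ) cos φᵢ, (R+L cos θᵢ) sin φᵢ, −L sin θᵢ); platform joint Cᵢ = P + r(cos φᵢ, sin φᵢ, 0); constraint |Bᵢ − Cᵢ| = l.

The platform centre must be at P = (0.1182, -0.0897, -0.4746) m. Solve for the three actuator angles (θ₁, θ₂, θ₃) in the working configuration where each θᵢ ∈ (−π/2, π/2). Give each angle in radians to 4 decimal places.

φ1=0.0° → target in arm frame (0.1182, -0.0897)
  A cos θ + B sin θ = C:  -0.0082·cos θ + -0.4746·sin θ = 0.0332
  γ=atan2(-0.4746,-0.0082)=-1.5881;  ψ=arccos(0.0700)=1.5008;  θ1=γ+ψ≈-0.0873
arm 2 (φ=120.0°): x'=-0.1368, y'=-0.0575
  e−x'=0.2468;  (l²−L²−(e−x')²−y'²−z²)/2L = -0.2473
  γ=atan2(-0.4746,0.2468)=-1.0913;  ψ=arccos(-0.4623)=2.0513;  θ2=γ+ψ≈0.9600
rotate P by −φ3: (0.0186, 0.1472, -0.4746)
  A=0.0914, B=-0.4746, C=(l²−L²−A²−y'²−z²)/(2L)=-0.0764
  θ3 = atan2(B,A) + arccos(C/0.4833) = 0.3490

θ₁ = -0.0873, θ₂ = 0.9600, θ₃ = 0.3490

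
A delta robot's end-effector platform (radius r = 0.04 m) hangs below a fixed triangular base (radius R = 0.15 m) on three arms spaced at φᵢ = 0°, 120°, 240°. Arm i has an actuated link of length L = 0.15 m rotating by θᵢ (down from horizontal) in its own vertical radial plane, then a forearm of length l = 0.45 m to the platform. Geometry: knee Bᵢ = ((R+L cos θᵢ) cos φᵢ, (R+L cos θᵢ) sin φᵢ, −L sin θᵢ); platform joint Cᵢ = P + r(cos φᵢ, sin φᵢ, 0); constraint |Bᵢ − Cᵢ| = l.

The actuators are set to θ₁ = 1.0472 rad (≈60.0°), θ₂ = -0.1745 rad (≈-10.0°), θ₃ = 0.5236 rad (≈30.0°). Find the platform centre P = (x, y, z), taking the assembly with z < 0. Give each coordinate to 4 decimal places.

φ1=0.0°: virtual centre (0.1850, 0.0000, -0.1299), radius l
arm 2 at φ=120.0°: e+L cos θ2 = 0.2577;  centre 2 = (-0.1289, 0.2232, 0.0260)
centre 3 = (0.2399·cos240.0°, 0.2399·sin240.0°, -0.0750) = (-0.1200, -0.2078, -0.0750)
eliminate P² terms by subtracting sphere 1 from 2 and 3
linear system: -0.6277x+0.4464y = 0.0160−0.3119z; -0.6099x+-0.4155y = 0.0121−0.1098z
det = 0.5331;  x = -0.0226+0.3351z,  y = 0.0041+-0.2275z
quadratic in z: (1.1640)z²+(0.1188)z+(-0.1425)=0, √Δ=0.8232 → z ∈ {-0.4047, 0.3026}; z = -0.4047 (taking z<0)
x = -0.1582, y = 0.0962

(-0.1582, 0.0962, -0.4047)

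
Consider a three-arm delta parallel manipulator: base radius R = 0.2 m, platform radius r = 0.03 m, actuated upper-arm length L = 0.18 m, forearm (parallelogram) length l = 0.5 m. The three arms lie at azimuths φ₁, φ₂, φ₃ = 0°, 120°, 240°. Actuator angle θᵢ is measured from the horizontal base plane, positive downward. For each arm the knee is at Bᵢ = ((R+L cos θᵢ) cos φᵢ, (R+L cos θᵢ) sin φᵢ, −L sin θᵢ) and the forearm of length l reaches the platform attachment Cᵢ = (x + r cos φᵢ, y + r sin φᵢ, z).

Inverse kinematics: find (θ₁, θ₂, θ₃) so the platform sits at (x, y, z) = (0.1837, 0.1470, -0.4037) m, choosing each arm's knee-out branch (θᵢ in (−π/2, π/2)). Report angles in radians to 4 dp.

φ1=0.0° → target in arm frame (0.1837, 0.1470)
  e−x'=-0.0137;  (l²−L²−(e−x')²−y'²−z²)/2L = 0.0912
  γ=atan2(-0.4037,-0.0137)=-1.6047;  ψ=arccos(0.2258)=1.3431;  θ1=γ+ψ≈-0.2617
φ2=120.0° → target in arm frame (0.0355, -0.2326)
  A=0.1345, B=-0.4037, C=(l²−L²−A²−y'²−z²)/(2L)=-0.0488
  √(A²+B²)=0.4255;  θ2 = -1.2491+1.6858 ≈ 0.4367
arm 3 (φ=240.0°): x'=-0.2192, y'=0.0856
  e−x'=0.3892;  (l²−L²−(e−x')²−y'²−z²)/2L = -0.2893
  γ=atan2(-0.4037,0.3892)=-0.8037;  ψ=arccos(-0.5159)=2.1129;  θ3=γ+ψ≈1.3091

θ₁ = -0.2617, θ₂ = 0.4367, θ₃ = 1.3091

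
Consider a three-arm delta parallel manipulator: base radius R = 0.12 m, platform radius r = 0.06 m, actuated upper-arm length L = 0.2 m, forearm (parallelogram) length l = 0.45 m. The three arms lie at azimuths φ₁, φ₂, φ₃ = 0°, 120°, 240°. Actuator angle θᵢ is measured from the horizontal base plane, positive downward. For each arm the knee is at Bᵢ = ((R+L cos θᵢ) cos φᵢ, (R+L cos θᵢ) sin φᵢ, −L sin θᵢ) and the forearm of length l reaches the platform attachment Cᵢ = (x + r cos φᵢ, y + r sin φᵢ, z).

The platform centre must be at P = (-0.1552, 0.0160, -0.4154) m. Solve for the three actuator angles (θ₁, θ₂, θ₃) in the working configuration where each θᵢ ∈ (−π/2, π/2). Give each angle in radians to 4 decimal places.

arm 1 (φ=0.0°): x'=-0.1552, y'=0.0160
  e−x'=0.2152;  (l²−L²−(e−x')²−y'²−z²)/2L = -0.1416
  θ1 = atan2(B,A) + arccos(C/0.4678) = 0.7854
arm 2 (φ=120.0°): x'=0.0915, y'=0.1264
  A cos θ + B sin θ = C:  -0.0315·cos θ + -0.4154·sin θ = -0.0676
  θ2 = atan2(B,A) + arccos(C/0.4166) = 0.0873
rotate P by −φ3: (0.0637, -0.1424, -0.4154)
  A=-0.0037, B=-0.4154, C=(l²−L²−A²−y'²−z²)/(2L)=-0.0759
  γ=atan2(-0.4154,-0.0037)=-1.5798;  ψ=arccos(-0.1827)=1.7545;  θ3=γ+ψ≈0.1747

θ₁ = 0.7854, θ₂ = 0.0873, θ₃ = 0.1747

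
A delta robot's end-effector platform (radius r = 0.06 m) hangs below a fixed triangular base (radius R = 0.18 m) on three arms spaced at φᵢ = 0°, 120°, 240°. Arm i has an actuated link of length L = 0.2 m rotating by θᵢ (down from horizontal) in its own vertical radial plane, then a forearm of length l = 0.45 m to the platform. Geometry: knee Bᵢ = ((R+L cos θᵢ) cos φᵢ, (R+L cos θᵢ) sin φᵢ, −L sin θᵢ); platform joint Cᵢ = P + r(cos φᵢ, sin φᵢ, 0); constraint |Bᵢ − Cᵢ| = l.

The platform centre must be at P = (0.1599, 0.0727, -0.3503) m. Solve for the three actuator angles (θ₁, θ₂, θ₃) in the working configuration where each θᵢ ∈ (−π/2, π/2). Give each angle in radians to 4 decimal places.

θ₁ = -0.3490, θ₂ = 0.4362, θ₃ = 0.8728

arm 1 (φ=0.0°): x'=0.1599, y'=0.0727
  A cos θ + B sin θ = C:  -0.0399·cos θ + -0.3503·sin θ = 0.0823
  γ=atan2(-0.3503,-0.0399)=-1.6842;  ψ=arccos(0.2334)=1.3352;  θ1=γ+ψ≈-0.3490
arm 2 (φ=120.0°): x'=-0.0170, y'=-0.1748
  e−x'=0.1370;  (l²−L²−(e−x')²−y'²−z²)/2L = -0.0239
  γ=atan2(-0.3503,0.1370)=-1.1980;  ψ=arccos(-0.0634)=1.6343;  θ2=γ+ψ≈0.4362
rotate P by −φ3: (-0.1429, 0.1021, -0.3503)
  e−x'=0.2629;  (l²−L²−(e−x')²−y'²−z²)/2L = -0.0994
  √(A²+B²)=0.4380;  θ3 = -0.9270+1.7997 ≈ 0.8728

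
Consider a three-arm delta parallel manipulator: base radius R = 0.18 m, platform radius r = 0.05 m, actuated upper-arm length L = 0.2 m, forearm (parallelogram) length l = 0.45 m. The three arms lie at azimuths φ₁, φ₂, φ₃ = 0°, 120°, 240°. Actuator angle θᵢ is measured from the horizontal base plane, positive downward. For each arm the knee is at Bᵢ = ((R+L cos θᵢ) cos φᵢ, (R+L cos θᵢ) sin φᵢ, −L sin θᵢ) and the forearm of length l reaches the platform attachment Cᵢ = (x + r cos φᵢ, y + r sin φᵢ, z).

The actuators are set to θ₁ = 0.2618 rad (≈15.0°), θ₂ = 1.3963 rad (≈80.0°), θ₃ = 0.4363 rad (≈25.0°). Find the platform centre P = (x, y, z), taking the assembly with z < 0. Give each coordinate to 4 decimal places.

O1 = (0.3232·cos0.0°, 0.3232·sin0.0°, -0.0518) = (0.3232, 0.0000, -0.0518)
arm 2 at φ=120.0°: (R−r)+L cos θ2 = 0.1647;  O2 = (-0.0824, 0.1427, -0.1970)
arm 3 at φ=240.0°: (R−r)+L cos θ3 = 0.3113;  O3 = (-0.1556, -0.2696, -0.0845)
|O₂|²−|O₁|² = -0.0412;  |O₃|²−|O₁|² = -0.0031
linear system: -0.8111x+0.2853y = -0.0412−-0.2904z; -0.9576x+-0.5391y = -0.0031−-0.0655z
det = 0.7105;  x = 0.0325+-0.2467z,  y = -0.0520+0.3166z
sphere 1 gives Az²+Bz+C=0 with A=1.1611, B=0.2140, C=-0.1126;  B²−4AC=0.5689;  roots -0.4169, 0.2326;  negative root z = -0.4169
x = 0.1354, y = -0.1840

(0.1354, -0.1840, -0.4169)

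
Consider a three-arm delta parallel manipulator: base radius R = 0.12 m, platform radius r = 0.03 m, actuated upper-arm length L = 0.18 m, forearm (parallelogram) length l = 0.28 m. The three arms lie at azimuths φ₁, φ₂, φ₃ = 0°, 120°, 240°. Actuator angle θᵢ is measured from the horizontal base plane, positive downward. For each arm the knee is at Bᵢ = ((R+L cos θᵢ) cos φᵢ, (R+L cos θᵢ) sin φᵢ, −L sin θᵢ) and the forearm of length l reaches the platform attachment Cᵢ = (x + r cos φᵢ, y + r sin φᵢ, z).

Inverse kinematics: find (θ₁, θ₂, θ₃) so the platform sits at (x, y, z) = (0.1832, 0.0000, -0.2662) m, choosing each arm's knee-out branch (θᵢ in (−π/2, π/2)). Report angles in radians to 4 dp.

φ1=0.0° → target in arm frame (0.1832, 0.0000)
  A=-0.0932, B=-0.2662, C=(l²−L²−A²−y'²−z²)/(2L)=-0.0932
  √(A²+B²)=0.2820;  θ1 = -1.9076+1.9075 ≈ 0.0000
arm 2 (φ=120.0°): x'=-0.0916, y'=-0.1587
  A=0.1816, B=-0.2662, C=(l²−L²−A²−y'²−z²)/(2L)=-0.2306
  θ2 = atan2(B,A) + arccos(C/0.3222) = 1.3961
φ3=240.0° → target in arm frame (-0.0916, 0.1587)
  e−x'=0.1816;  (l²−L²−(e−x')²−y'²−z²)/2L = -0.2306
  √(A²+B²)=0.3222;  θ3 = -0.9721+2.3682 ≈ 1.3961

θ₁ = 0.0000, θ₂ = 1.3961, θ₃ = 1.3961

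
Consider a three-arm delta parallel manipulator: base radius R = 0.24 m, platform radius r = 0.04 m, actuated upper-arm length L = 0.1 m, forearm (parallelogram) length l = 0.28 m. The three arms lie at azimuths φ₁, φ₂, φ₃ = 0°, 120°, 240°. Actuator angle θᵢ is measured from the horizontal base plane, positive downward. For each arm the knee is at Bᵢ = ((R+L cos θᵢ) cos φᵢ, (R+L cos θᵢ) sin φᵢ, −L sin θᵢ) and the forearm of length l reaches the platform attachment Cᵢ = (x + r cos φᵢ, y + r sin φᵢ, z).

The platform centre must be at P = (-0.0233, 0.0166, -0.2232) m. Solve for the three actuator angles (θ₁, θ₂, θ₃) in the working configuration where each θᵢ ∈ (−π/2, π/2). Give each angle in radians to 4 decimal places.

θ₁ = 1.3089, θ₂ = 0.8726, θ₃ = 1.1345

rotate P by −φ1: (-0.0233, 0.0166, -0.2232)
  A=0.2233, B=-0.2232, C=(l²−L²−A²−y'²−z²)/(2L)=-0.1578
  γ=atan2(-0.2232,0.2233)=-0.7852;  ψ=arccos(-0.4998)=2.0941;  θ1=γ+ψ≈1.3089
rotate P by −φ2: (0.0260, 0.0119, -0.2232)
  e−x'=0.1740;  (l²−L²−(e−x')²−y'²−z²)/2L = -0.0591
  γ=atan2(-0.2232,0.1740)=-0.9087;  ψ=arccos(-0.2089)=1.7813;  θ2=γ+ψ≈0.8726
φ3=240.0° → target in arm frame (-0.0027, -0.0285)
  A cos θ + B sin θ = C:  0.2027·cos θ + -0.2232·sin θ = -0.1166
  √(A²+B²)=0.3015;  θ3 = -0.8334+1.9680 ≈ 1.1345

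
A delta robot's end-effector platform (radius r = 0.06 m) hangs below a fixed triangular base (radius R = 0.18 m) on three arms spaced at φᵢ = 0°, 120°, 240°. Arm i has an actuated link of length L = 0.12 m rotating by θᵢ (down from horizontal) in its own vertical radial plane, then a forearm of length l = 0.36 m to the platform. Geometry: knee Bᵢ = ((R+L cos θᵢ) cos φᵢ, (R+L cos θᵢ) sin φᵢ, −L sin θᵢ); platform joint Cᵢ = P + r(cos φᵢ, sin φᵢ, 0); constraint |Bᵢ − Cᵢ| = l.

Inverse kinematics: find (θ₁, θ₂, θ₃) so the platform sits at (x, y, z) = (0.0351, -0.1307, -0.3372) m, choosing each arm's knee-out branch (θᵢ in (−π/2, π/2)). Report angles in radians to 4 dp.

θ₁ = 0.5233, θ₂ = 1.3090, θ₃ = 0.1742

φ1=0.0° → target in arm frame (0.0351, -0.1307)
  A=0.0849, B=-0.3372, C=(l²−L²−A²−y'²−z²)/(2L)=-0.0950
  √(A²+B²)=0.3477;  θ1 = -1.3241+1.8474 ≈ 0.5233
arm 2 (φ=120.0°): x'=-0.1307, y'=0.0350
  A=0.2507, B=-0.3372, C=(l²−L²−A²−y'²−z²)/(2L)=-0.2608
  γ=atan2(-0.3372,0.2507)=-0.9314;  ψ=arccos(-0.6207)=2.2404;  θ2=γ+ψ≈1.3090
rotate P by −φ3: (0.0956, 0.0957, -0.3372)
  e−x'=0.0244;  (l²−L²−(e−x')²−y'²−z²)/2L = -0.0344
  γ=atan2(-0.3372,0.0244)=-1.4987;  ψ=arccos(-0.1019)=1.6728;  θ3=γ+ψ≈0.1742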